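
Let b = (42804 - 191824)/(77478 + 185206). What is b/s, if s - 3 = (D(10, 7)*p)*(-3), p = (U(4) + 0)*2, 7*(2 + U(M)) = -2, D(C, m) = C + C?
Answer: -260785/127467411 ≈ -0.0020459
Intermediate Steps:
D(C, m) = 2*C
U(M) = -16/7 (U(M) = -2 + (⅐)*(-2) = -2 - 2/7 = -16/7)
b = -37255/65671 (b = -149020/262684 = -149020*1/262684 = -37255/65671 ≈ -0.56730)
p = -32/7 (p = (-16/7 + 0)*2 = -16/7*2 = -32/7 ≈ -4.5714)
s = 1941/7 (s = 3 + ((2*10)*(-32/7))*(-3) = 3 + (20*(-32/7))*(-3) = 3 - 640/7*(-3) = 3 + 1920/7 = 1941/7 ≈ 277.29)
b/s = -37255/(65671*1941/7) = -37255/65671*7/1941 = -260785/127467411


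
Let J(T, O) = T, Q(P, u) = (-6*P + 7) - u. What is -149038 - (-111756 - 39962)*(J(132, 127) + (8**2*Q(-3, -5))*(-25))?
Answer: -7262586262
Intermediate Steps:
Q(P, u) = 7 - u - 6*P (Q(P, u) = (7 - 6*P) - u = 7 - u - 6*P)
-149038 - (-111756 - 39962)*(J(132, 127) + (8**2*Q(-3, -5))*(-25)) = -149038 - (-111756 - 39962)*(132 + (8**2*(7 - 1*(-5) - 6*(-3)))*(-25)) = -149038 - (-151718)*(132 + (64*(7 + 5 + 18))*(-25)) = -149038 - (-151718)*(132 + (64*30)*(-25)) = -149038 - (-151718)*(132 + 1920*(-25)) = -149038 - (-151718)*(132 - 48000) = -149038 - (-151718)*(-47868) = -149038 - 1*7262437224 = -149038 - 7262437224 = -7262586262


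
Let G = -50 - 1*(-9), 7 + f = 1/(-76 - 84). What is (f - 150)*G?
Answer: 1029961/160 ≈ 6437.3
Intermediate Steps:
f = -1121/160 (f = -7 + 1/(-76 - 84) = -7 + 1/(-160) = -7 - 1/160 = -1121/160 ≈ -7.0062)
G = -41 (G = -50 + 9 = -41)
(f - 150)*G = (-1121/160 - 150)*(-41) = -25121/160*(-41) = 1029961/160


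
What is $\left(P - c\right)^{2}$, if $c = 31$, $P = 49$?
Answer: $324$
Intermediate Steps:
$\left(P - c\right)^{2} = \left(49 - 31\right)^{2} = 18^{2} = 324$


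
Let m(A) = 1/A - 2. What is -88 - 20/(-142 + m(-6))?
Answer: -15200/173 ≈ -87.861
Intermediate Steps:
m(A) = -2 + 1/A (m(A) = 1/A - 2 = -2 + 1/A)
-88 - 20/(-142 + m(-6)) = -88 - 20/(-142 + (-2 + 1/(-6))) = -88 - 20/(-142 + (-2 - 1/6)) = -88 - 20/(-142 - 13/6) = -88 - 20/(-865/6) = -88 - 6/865*(-20) = -88 + 24/173 = -15200/173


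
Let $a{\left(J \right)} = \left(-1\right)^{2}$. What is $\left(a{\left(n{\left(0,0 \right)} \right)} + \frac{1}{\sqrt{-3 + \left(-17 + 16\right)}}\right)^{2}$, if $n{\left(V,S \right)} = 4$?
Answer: $\frac{3}{4} - i \approx 0.75 - 1.0 i$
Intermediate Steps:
$a{\left(J \right)} = 1$
$\left(a{\left(n{\left(0,0 \right)} \right)} + \frac{1}{\sqrt{-3 + \left(-17 + 16\right)}}\right)^{2} = \left(1 + \frac{1}{\sqrt{-3 + \left(-17 + 16\right)}}\right)^{2} = \left(1 + \frac{1}{\sqrt{-3 - 1}}\right)^{2} = \left(1 + \frac{1}{\sqrt{-4}}\right)^{2} = \left(1 + \frac{1}{2 i}\right)^{2} = \left(1 - \frac{i}{2}\right)^{2}$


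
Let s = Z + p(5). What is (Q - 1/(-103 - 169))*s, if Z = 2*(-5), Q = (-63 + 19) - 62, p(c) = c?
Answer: 144155/272 ≈ 529.98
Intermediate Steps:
Q = -106 (Q = -44 - 62 = -106)
Z = -10
s = -5 (s = -10 + 5 = -5)
(Q - 1/(-103 - 169))*s = (-106 - 1/(-103 - 169))*(-5) = (-106 - 1/(-272))*(-5) = (-106 - 1*(-1/272))*(-5) = (-106 + 1/272)*(-5) = -28831/272*(-5) = 144155/272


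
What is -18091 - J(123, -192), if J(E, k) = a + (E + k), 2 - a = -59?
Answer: -18083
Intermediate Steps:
a = 61 (a = 2 - 1*(-59) = 2 + 59 = 61)
J(E, k) = 61 + E + k (J(E, k) = 61 + (E + k) = 61 + E + k)
-18091 - J(123, -192) = -18091 - (61 + 123 - 192) = -18091 - 1*(-8) = -18091 + 8 = -18083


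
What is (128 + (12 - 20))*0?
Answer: 0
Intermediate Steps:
(128 + (12 - 20))*0 = (128 - 8)*0 = 120*0 = 0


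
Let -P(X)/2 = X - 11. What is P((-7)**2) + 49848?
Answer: 49772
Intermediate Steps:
P(X) = 22 - 2*X (P(X) = -2*(X - 11) = -2*(-11 + X) = 22 - 2*X)
P((-7)**2) + 49848 = (22 - 2*(-7)**2) + 49848 = (22 - 2*49) + 49848 = (22 - 98) + 49848 = -76 + 49848 = 49772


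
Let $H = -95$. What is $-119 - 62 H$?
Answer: $5771$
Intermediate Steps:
$-119 - 62 H = -119 - -5890 = -119 + 5890 = 5771$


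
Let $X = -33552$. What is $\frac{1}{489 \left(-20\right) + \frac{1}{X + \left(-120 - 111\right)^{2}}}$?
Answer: $- \frac{19809}{193732019} \approx -0.00010225$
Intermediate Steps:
$\frac{1}{489 \left(-20\right) + \frac{1}{X + \left(-120 - 111\right)^{2}}} = \frac{1}{489 \left(-20\right) + \frac{1}{-33552 + \left(-120 - 111\right)^{2}}} = \frac{1}{-9780 + \frac{1}{-33552 + \left(-231\right)^{2}}} = \frac{1}{-9780 + \frac{1}{-33552 + 53361}} = \frac{1}{-9780 + \frac{1}{19809}} = \frac{1}{- \frac{193732019}{19809}} = - \frac{19809}{193732019}$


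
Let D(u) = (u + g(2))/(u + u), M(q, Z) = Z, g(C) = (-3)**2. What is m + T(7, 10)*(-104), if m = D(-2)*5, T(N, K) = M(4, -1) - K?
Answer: 4541/4 ≈ 1135.3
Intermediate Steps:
g(C) = 9
D(u) = (9 + u)/(2*u) (D(u) = (u + 9)/(u + u) = (9 + u)/((2*u)) = (9 + u)*(1/(2*u)) = (9 + u)/(2*u))
T(N, K) = -1 - K
m = -35/4 (m = ((1/2)*(9 - 2)/(-2))*5 = ((1/2)*(-1/2)*7)*5 = -7/4*5 = -35/4 ≈ -8.7500)
m + T(7, 10)*(-104) = -35/4 + (-1 - 1*10)*(-104) = -35/4 + (-1 - 10)*(-104) = -35/4 - 11*(-104) = -35/4 + 1144 = 4541/4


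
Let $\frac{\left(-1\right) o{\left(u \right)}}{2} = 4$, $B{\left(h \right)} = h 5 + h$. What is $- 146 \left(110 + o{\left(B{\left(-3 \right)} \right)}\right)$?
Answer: $-14892$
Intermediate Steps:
$B{\left(h \right)} = 6 h$ ($B{\left(h \right)} = 5 h + h = 6 h$)
$o{\left(u \right)} = -8$ ($o{\left(u \right)} = \left(-2\right) 4 = -8$)
$- 146 \left(110 + o{\left(B{\left(-3 \right)} \right)}\right) = - 146 \left(110 - 8\right) = \left(-146\right) 102 = -14892$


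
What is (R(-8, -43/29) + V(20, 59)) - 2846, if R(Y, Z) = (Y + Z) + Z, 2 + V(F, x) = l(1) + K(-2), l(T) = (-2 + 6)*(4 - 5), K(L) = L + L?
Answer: -83142/29 ≈ -2867.0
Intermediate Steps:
K(L) = 2*L
l(T) = -4 (l(T) = 4*(-1) = -4)
V(F, x) = -10 (V(F, x) = -2 + (-4 + 2*(-2)) = -2 + (-4 - 4) = -2 - 8 = -10)
R(Y, Z) = Y + 2*Z
(R(-8, -43/29) + V(20, 59)) - 2846 = ((-8 + 2*(-43/29)) - 10) - 2846 = ((-8 - 86/29) - 10) - 2846 = (-318/29 - 10) - 2846 = -608/29 - 2846 = -83142/29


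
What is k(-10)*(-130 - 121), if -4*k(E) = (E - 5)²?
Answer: 56475/4 ≈ 14119.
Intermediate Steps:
k(E) = -(-5 + E)²/4 (k(E) = -(E - 5)²/4 = -(-5 + E)²/4)
k(-10)*(-130 - 121) = (-(-5 - 10)²/4)*(-130 - 121) = -¼*(-15)²*(-251) = -¼*225*(-251) = -225/4*(-251) = 56475/4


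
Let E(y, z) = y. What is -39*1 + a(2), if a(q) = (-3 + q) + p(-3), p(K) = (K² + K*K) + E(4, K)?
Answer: -18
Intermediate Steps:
p(K) = 4 + 2*K² (p(K) = (K² + K*K) + 4 = (K² + K²) + 4 = 2*K² + 4 = 4 + 2*K²)
a(q) = 19 + q (a(q) = (-3 + q) + (4 + 2*(-3)²) = (-3 + q) + (4 + 2*9) = (-3 + q) + (4 + 18) = (-3 + q) + 22 = 19 + q)
-39*1 + a(2) = -39*1 + (19 + 2) = -39 + 21 = -18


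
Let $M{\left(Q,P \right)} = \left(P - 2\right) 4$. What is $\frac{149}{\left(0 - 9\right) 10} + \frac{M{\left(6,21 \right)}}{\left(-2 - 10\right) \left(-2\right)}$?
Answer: $\frac{68}{45} \approx 1.5111$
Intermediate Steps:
$M{\left(Q,P \right)} = -8 + 4 P$ ($M{\left(Q,P \right)} = \left(-2 + P\right) 4 = -8 + 4 P$)
$\frac{149}{\left(0 - 9\right) 10} + \frac{M{\left(6,21 \right)}}{\left(-2 - 10\right) \left(-2\right)} = \frac{149}{\left(0 - 9\right) 10} + \frac{-8 + 4 \cdot 21}{\left(-2 - 10\right) \left(-2\right)} = \frac{149}{\left(-9\right) 10} + \frac{-8 + 84}{\left(-12\right) \left(-2\right)} = \frac{149}{-90} + \frac{76}{24} = 149 \left(- \frac{1}{90}\right) + 76 \cdot \frac{1}{24} = - \frac{149}{90} + \frac{19}{6} = \frac{68}{45}$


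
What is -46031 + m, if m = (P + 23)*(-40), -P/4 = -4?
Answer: -47591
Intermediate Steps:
P = 16 (P = -4*(-4) = 16)
m = -1560 (m = (16 + 23)*(-40) = 39*(-40) = -1560)
-46031 + m = -46031 - 1560 = -47591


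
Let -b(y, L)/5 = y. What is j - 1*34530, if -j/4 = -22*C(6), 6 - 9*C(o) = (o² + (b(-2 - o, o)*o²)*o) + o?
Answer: -119362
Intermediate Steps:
b(y, L) = -5*y
C(o) = ⅔ - o/9 - o²/9 - o³*(10 + 5*o)/9 (C(o) = ⅔ - ((o² + ((-5*(-2 - o))*o²)*o) + o)/9 = ⅔ - ((o² + ((10 + 5*o)*o²)*o) + o)/9 = ⅔ - ((o² + (o²*(10 + 5*o))*o) + o)/9 = ⅔ - ((o² + o³*(10 + 5*o)) + o)/9 = ⅔ - (o + o² + o³*(10 + 5*o))/9 = ⅔ + (-o/9 - o²/9 - o³*(10 + 5*o)/9) = ⅔ - o/9 - o²/9 - o³*(10 + 5*o)/9)
j = -84832 (j = -(-88)*(⅔ - ⅑*6 - ⅑*6² - 5/9*6³*(2 + 6)) = -(-88)*(⅔ - ⅔ - ⅑*36 - 5/9*216*8) = -(-88)*(⅔ - ⅔ - 4 - 960) = -(-88)*(-964) = -4*21208 = -84832)
j - 1*34530 = -84832 - 1*34530 = -84832 - 34530 = -119362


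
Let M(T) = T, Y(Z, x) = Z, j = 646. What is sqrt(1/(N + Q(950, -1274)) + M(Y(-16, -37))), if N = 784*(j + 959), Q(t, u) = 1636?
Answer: I*sqrt(6349956172755)/629978 ≈ 4.0*I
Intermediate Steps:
N = 1258320 (N = 784*(646 + 959) = 784*1605 = 1258320)
sqrt(1/(N + Q(950, -1274)) + M(Y(-16, -37))) = sqrt(1/(1258320 + 1636) - 16) = sqrt(1/1259956 - 16) = sqrt(-20159295/1259956) = I*sqrt(6349956172755)/629978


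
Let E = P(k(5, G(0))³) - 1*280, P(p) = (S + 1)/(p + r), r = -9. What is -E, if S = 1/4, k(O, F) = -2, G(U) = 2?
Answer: 19045/68 ≈ 280.07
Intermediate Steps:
S = ¼ ≈ 0.25000
P(p) = 5/(4*(-9 + p)) (P(p) = (¼ + 1)/(p - 9) = 5/(4*(-9 + p)))
E = -19045/68 (E = 5/(4*(-9 + (-2)³)) - 1*280 = 5/(4*(-9 - 8)) - 280 = (5/4)/(-17) - 280 = (5/4)*(-1/17) - 280 = -5/68 - 280 = -19045/68 ≈ -280.07)
-E = -1*(-19045/68) = 19045/68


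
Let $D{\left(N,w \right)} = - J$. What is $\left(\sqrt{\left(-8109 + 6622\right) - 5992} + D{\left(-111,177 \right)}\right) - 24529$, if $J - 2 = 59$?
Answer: $-24590 + 3 i \sqrt{831} \approx -24590.0 + 86.481 i$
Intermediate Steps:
$J = 61$ ($J = 2 + 59 = 61$)
$D{\left(N,w \right)} = -61$ ($D{\left(N,w \right)} = \left(-1\right) 61 = -61$)
$\left(\sqrt{\left(-8109 + 6622\right) - 5992} + D{\left(-111,177 \right)}\right) - 24529 = \left(\sqrt{\left(-8109 + 6622\right) - 5992} - 61\right) - 24529 = \left(\sqrt{-1487 - 5992} - 61\right) - 24529 = \left(\sqrt{-7479} - 61\right) - 24529 = \left(3 i \sqrt{831} - 61\right) - 24529 = \left(-61 + 3 i \sqrt{831}\right) - 24529 = -24590 + 3 i \sqrt{831}$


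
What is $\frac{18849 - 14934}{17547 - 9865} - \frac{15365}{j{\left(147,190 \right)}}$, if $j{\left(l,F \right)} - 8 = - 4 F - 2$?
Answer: $\frac{30246460}{1448057} \approx 20.888$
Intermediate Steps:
$j{\left(l,F \right)} = 6 - 4 F$ ($j{\left(l,F \right)} = 8 - \left(2 + 4 F\right) = 6 - 4 F$)
$\frac{18849 - 14934}{17547 - 9865} - \frac{15365}{j{\left(147,190 \right)}} = \frac{18849 - 14934}{17547 - 9865} - \frac{15365}{6 - 760} = \frac{3915}{7682} - \frac{15365}{6 - 760} = 3915 \cdot \frac{1}{7682} - \frac{15365}{-754} = \frac{3915}{7682} - - \frac{15365}{754} = \frac{3915}{7682} + \frac{15365}{754} = \frac{30246460}{1448057}$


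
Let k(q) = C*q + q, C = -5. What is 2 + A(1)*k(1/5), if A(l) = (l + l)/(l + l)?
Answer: 6/5 ≈ 1.2000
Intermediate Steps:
k(q) = -4*q (k(q) = -5*q + q = -4*q)
A(l) = 1 (A(l) = (2*l)/((2*l)) = (2*l)*(1/(2*l)) = 1)
2 + A(1)*k(1/5) = 2 + 1*(-4/5) = 2 + 1*(-4*⅕) = 2 + 1*(-⅘) = 2 - ⅘ = 6/5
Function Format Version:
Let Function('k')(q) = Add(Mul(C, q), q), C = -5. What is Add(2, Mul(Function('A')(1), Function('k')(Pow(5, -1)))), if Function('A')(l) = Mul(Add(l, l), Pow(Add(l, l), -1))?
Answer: Rational(6, 5) ≈ 1.2000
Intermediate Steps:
Function('k')(q) = Mul(-4, q) (Function('k')(q) = Add(Mul(-5, q), q) = Mul(-4, q))
Function('A')(l) = 1 (Function('A')(l) = Mul(Mul(2, l), Pow(Mul(2, l), -1)) = Mul(Mul(2, l), Mul(Rational(1, 2), Pow(l, -1))) = 1)
Add(2, Mul(Function('A')(1), Function('k')(Pow(5, -1)))) = Add(2, Mul(1, Mul(-4, Pow(5, -1)))) = Add(2, Mul(1, Mul(-4, Rational(1, 5)))) = Add(2, Mul(1, Rational(-4, 5))) = Add(2, Rational(-4, 5)) = Rational(6, 5)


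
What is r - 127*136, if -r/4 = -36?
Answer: -17128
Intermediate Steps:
r = 144 (r = -4*(-36) = 144)
r - 127*136 = 144 - 127*136 = 144 - 17272 = -17128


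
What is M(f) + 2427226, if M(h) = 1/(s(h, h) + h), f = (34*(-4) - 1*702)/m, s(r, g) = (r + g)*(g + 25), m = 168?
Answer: 1752304253234/721937 ≈ 2.4272e+6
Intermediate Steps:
s(r, g) = (25 + g)*(g + r) (s(r, g) = (g + r)*(25 + g) = (25 + g)*(g + r))
f = -419/84 (f = (34*(-4) - 1*702)/168 = (-136 - 702)*(1/168) = -838*1/168 = -419/84 ≈ -4.9881)
M(h) = 1/(2*h**2 + 51*h) (M(h) = 1/((h**2 + 25*h + 25*h + h*h) + h) = 1/((h**2 + 25*h + 25*h + h**2) + h) = 1/((2*h**2 + 50*h) + h) = 1/(2*h**2 + 51*h))
M(f) + 2427226 = 1/((-419/84)*(51 + 2*(-419/84))) + 2427226 = -84/(419*(51 - 419/42)) + 2427226 = -84/(419*1723/42) + 2427226 = -84/419*42/1723 + 2427226 = -3528/721937 + 2427226 = 1752304253234/721937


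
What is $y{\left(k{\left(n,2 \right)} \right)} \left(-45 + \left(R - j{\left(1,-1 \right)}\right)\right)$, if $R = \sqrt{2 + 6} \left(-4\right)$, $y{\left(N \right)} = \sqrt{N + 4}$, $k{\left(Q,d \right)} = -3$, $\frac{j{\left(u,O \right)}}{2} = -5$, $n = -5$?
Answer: $-35 - 8 \sqrt{2} \approx -46.314$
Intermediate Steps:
$j{\left(u,O \right)} = -10$ ($j{\left(u,O \right)} = 2 \left(-5\right) = -10$)
$y{\left(N \right)} = \sqrt{4 + N}$
$R = - 8 \sqrt{2}$ ($R = \sqrt{8} \left(-4\right) = 2 \sqrt{2} \left(-4\right) = - 8 \sqrt{2} \approx -11.314$)
$y{\left(k{\left(n,2 \right)} \right)} \left(-45 + \left(R - j{\left(1,-1 \right)}\right)\right) = \sqrt{4 - 3} \left(-45 - \left(-10 + 8 \sqrt{2}\right)\right) = \sqrt{1} \left(-45 + \left(- 8 \sqrt{2} + 10\right)\right) = 1 \left(-45 + \left(10 - 8 \sqrt{2}\right)\right) = 1 \left(-35 - 8 \sqrt{2}\right) = -35 - 8 \sqrt{2}$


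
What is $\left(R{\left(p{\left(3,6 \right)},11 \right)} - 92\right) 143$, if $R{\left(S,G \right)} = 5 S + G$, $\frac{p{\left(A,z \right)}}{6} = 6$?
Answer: $14157$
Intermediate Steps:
$p{\left(A,z \right)} = 36$ ($p{\left(A,z \right)} = 6 \cdot 6 = 36$)
$R{\left(S,G \right)} = G + 5 S$
$\left(R{\left(p{\left(3,6 \right)},11 \right)} - 92\right) 143 = \left(\left(11 + 5 \cdot 36\right) - 92\right) 143 = \left(\left(11 + 180\right) - 92\right) 143 = \left(191 - 92\right) 143 = 99 \cdot 143 = 14157$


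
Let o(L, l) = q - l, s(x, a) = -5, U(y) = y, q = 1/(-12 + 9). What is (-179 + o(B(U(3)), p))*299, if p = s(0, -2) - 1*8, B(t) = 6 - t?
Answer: -149201/3 ≈ -49734.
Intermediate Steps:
q = -1/3 (q = 1/(-3) = -1/3 ≈ -0.33333)
p = -13 (p = -5 - 1*8 = -5 - 8 = -13)
o(L, l) = -1/3 - l
(-179 + o(B(U(3)), p))*299 = (-179 + (-1/3 - 1*(-13)))*299 = (-179 + (-1/3 + 13))*299 = (-179 + 38/3)*299 = -499/3*299 = -149201/3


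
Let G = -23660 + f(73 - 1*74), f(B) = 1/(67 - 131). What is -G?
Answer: 1514241/64 ≈ 23660.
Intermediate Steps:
f(B) = -1/64 (f(B) = 1/(-64) = -1/64)
G = -1514241/64 (G = -23660 - 1/64 = -1514241/64 ≈ -23660.)
-G = -1*(-1514241/64) = 1514241/64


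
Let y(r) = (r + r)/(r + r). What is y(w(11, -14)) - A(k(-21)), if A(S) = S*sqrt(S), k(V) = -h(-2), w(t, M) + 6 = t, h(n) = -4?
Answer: -7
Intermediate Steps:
w(t, M) = -6 + t
k(V) = 4 (k(V) = -1*(-4) = 4)
A(S) = S**(3/2)
y(r) = 1 (y(r) = (2*r)/((2*r)) = (2*r)*(1/(2*r)) = 1)
y(w(11, -14)) - A(k(-21)) = 1 - 4**(3/2) = 1 - 1*8 = 1 - 8 = -7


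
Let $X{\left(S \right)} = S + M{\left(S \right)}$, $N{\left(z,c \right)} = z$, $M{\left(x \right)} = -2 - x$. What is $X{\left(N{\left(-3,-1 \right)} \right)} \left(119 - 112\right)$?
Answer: $-14$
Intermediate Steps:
$X{\left(S \right)} = -2$ ($X{\left(S \right)} = S - \left(2 + S\right) = -2$)
$X{\left(N{\left(-3,-1 \right)} \right)} \left(119 - 112\right) = - 2 \left(119 - 112\right) = \left(-2\right) 7 = -14$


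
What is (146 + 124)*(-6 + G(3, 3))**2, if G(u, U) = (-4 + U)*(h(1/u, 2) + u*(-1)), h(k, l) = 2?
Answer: 6750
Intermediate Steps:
G(u, U) = (-4 + U)*(2 - u) (G(u, U) = (-4 + U)*(2 + u*(-1)) = (-4 + U)*(2 - u))
(146 + 124)*(-6 + G(3, 3))**2 = (146 + 124)*(-6 + (-8 + 2*3 + 4*3 - 1*3*3))**2 = 270*(-6 + (-8 + 6 + 12 - 9))**2 = 270*(-6 + 1)**2 = 270*(-5)**2 = 270*25 = 6750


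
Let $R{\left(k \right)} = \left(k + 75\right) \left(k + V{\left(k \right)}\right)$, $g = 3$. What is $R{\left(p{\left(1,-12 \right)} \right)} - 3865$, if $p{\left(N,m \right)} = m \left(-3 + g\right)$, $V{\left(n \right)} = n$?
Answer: $-3865$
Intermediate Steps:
$p{\left(N,m \right)} = 0$ ($p{\left(N,m \right)} = m \left(-3 + 3\right) = m 0 = 0$)
$R{\left(k \right)} = 2 k \left(75 + k\right)$ ($R{\left(k \right)} = \left(k + 75\right) \left(k + k\right) = \left(75 + k\right) 2 k = 2 k \left(75 + k\right)$)
$R{\left(p{\left(1,-12 \right)} \right)} - 3865 = 2 \cdot 0 \left(75 + 0\right) - 3865 = 2 \cdot 0 \cdot 75 - 3865 = 0 - 3865 = -3865$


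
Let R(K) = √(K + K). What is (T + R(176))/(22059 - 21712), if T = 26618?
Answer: 26618/347 + 4*√22/347 ≈ 76.763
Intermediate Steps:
R(K) = √2*√K (R(K) = √(2*K) = √2*√K)
(T + R(176))/(22059 - 21712) = (26618 + √2*√176)/(22059 - 21712) = (26618 + √2*(4*√11))/347 = (26618 + 4*√22)*(1/347) = 26618/347 + 4*√22/347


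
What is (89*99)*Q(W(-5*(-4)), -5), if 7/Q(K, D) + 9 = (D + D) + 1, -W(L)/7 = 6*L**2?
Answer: -6853/2 ≈ -3426.5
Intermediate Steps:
W(L) = -42*L**2
Q(K, D) = 7/(-8 + 2*D) (Q(K, D) = 7/(-9 + ((D + D) + 1)) = 7/(-9 + (2*D + 1)) = 7/(-9 + (1 + 2*D)) = 7/(-8 + 2*D))
(89*99)*Q(W(-5*(-4)), -5) = (89*99)*(7/(2*(-4 - 5))) = 8811*((7/2)/(-9)) = 8811*((7/2)*(-1/9)) = 8811*(-7/18) = -6853/2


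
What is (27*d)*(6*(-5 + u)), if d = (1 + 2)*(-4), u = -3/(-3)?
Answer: 7776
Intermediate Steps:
u = 1 (u = -3*(-⅓) = 1)
d = -12 (d = 3*(-4) = -12)
(27*d)*(6*(-5 + u)) = (27*(-12))*(6*(-5 + 1)) = -1944*(-4) = -324*(-24) = 7776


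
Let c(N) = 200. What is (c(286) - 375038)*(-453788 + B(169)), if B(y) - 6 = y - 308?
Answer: 170146839798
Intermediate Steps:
B(y) = -302 + y (B(y) = 6 + (y - 308) = 6 + (-308 + y) = -302 + y)
(c(286) - 375038)*(-453788 + B(169)) = (200 - 375038)*(-453788 + (-302 + 169)) = -374838*(-453788 - 133) = -374838*(-453921) = 170146839798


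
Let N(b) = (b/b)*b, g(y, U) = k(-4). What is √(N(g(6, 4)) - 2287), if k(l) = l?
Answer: I*√2291 ≈ 47.864*I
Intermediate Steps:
g(y, U) = -4
N(b) = b (N(b) = 1*b = b)
√(N(g(6, 4)) - 2287) = √(-4 - 2287) = √(-2291) = I*√2291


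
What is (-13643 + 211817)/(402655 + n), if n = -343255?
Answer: 33029/9900 ≈ 3.3363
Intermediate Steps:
(-13643 + 211817)/(402655 + n) = (-13643 + 211817)/(402655 - 343255) = 198174/59400 = 198174*(1/59400) = 33029/9900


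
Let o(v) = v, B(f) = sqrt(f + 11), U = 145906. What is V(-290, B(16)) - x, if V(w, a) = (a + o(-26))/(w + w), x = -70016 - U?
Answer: 62617393/290 - 3*sqrt(3)/580 ≈ 2.1592e+5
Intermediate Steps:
B(f) = sqrt(11 + f)
x = -215922 (x = -70016 - 1*145906 = -70016 - 145906 = -215922)
V(w, a) = (-26 + a)/(2*w) (V(w, a) = (a - 26)/(w + w) = (-26 + a)/((2*w)) = (-26 + a)*(1/(2*w)) = (-26 + a)/(2*w))
V(-290, B(16)) - x = (1/2)*(-26 + sqrt(11 + 16))/(-290) - 1*(-215922) = (1/2)*(-1/290)*(-26 + sqrt(27)) + 215922 = (1/2)*(-1/290)*(-26 + 3*sqrt(3)) + 215922 = (13/290 - 3*sqrt(3)/580) + 215922 = 62617393/290 - 3*sqrt(3)/580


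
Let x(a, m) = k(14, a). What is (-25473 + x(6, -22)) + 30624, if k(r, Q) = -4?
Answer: 5147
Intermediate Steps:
x(a, m) = -4
(-25473 + x(6, -22)) + 30624 = (-25473 - 4) + 30624 = -25477 + 30624 = 5147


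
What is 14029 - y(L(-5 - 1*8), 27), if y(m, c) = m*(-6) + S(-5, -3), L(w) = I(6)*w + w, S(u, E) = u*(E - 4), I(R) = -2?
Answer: 14072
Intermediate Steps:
S(u, E) = u*(-4 + E)
L(w) = -w (L(w) = -2*w + w = -w)
y(m, c) = 35 - 6*m (y(m, c) = m*(-6) - 5*(-4 - 3) = -6*m - 5*(-7) = -6*m + 35 = 35 - 6*m)
14029 - y(L(-5 - 1*8), 27) = 14029 - (35 - (-6)*(-5 - 1*8)) = 14029 - (35 - (-6)*(-5 - 8)) = 14029 - (35 - (-6)*(-13)) = 14029 - (35 - 6*13) = 14029 - (35 - 78) = 14029 - 1*(-43) = 14029 + 43 = 14072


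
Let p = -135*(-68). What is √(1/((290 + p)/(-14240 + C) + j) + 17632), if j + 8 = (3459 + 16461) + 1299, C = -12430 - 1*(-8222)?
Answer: 6*√18747308790348378778/195645529 ≈ 132.79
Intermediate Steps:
C = -4208 (C = -12430 + 8222 = -4208)
p = 9180
j = 21211 (j = -8 + ((3459 + 16461) + 1299) = -8 + (19920 + 1299) = -8 + 21219 = 21211)
√(1/((290 + p)/(-14240 + C) + j) + 17632) = √(1/((290 + 9180)/(-14240 - 4208) + 21211) + 17632) = √(1/(9470/(-18448) + 21211) + 17632) = √(1/(9470*(-1/18448) + 21211) + 17632) = √(1/(-4735/9224 + 21211) + 17632) = √(1/(195645529/9224) + 17632) = √(9224/195645529 + 17632) = √(3449621976552/195645529) = 6*√18747308790348378778/195645529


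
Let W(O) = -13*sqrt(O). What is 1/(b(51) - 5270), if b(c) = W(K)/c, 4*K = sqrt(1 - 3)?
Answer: -1/(5270 + 13*2**(1/4)*sqrt(I)/102) ≈ -0.00018975 + 3.8588e-9*I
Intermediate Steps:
K = I*sqrt(2)/4 (K = sqrt(1 - 3)/4 = sqrt(-2)/4 = (I*sqrt(2))/4 = I*sqrt(2)/4 ≈ 0.35355*I)
b(c) = -13*2**(1/4)*sqrt(I)/(2*c) (b(c) = (-13*2**(1/4)*sqrt(I)/2)/c = -13*2**(1/4)*sqrt(I)/(2*c))
1/(b(51) - 5270) = 1/(-13/2*2**(1/4)*sqrt(I)/51 - 5270) = 1/(-13/2*2**(1/4)*sqrt(I)*1/51 - 5270) = 1/(-13*2**(1/4)*sqrt(I)/102 - 5270) = 1/(-5270 - 13*2**(1/4)*sqrt(I)/102)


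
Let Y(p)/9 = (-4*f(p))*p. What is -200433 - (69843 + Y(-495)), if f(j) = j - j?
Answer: -270276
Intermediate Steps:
f(j) = 0
Y(p) = 0 (Y(p) = 9*((-4*0)*p) = 9*(0*p) = 9*0 = 0)
-200433 - (69843 + Y(-495)) = -200433 - (69843 + 0) = -200433 - 1*69843 = -200433 - 69843 = -270276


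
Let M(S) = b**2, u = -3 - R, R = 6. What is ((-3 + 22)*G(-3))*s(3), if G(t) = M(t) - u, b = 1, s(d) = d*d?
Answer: 1710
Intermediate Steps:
s(d) = d**2
u = -9 (u = -3 - 1*6 = -3 - 6 = -9)
M(S) = 1 (M(S) = 1**2 = 1)
G(t) = 10 (G(t) = 1 - 1*(-9) = 1 + 9 = 10)
((-3 + 22)*G(-3))*s(3) = ((-3 + 22)*10)*3**2 = (19*10)*9 = 190*9 = 1710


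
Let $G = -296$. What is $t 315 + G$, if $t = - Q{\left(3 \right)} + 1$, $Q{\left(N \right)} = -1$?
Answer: $334$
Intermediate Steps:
$t = 2$ ($t = \left(-1\right) \left(-1\right) + 1 = 1 + 1 = 2$)
$t 315 + G = 2 \cdot 315 - 296 = 630 - 296 = 334$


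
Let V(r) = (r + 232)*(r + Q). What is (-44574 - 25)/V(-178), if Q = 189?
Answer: -44599/594 ≈ -75.083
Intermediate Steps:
V(r) = (189 + r)*(232 + r) (V(r) = (r + 232)*(r + 189) = (232 + r)*(189 + r) = (189 + r)*(232 + r))
(-44574 - 25)/V(-178) = (-44574 - 25)/(43848 + (-178)**2 + 421*(-178)) = -44599/(43848 + 31684 - 74938) = -44599/594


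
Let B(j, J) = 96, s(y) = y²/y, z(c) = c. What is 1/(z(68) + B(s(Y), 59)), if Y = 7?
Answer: 1/164 ≈ 0.0060976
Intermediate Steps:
s(y) = y
1/(z(68) + B(s(Y), 59)) = 1/(68 + 96) = 1/164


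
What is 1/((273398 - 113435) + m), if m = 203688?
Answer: 1/363651 ≈ 2.7499e-6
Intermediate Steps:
1/((273398 - 113435) + m) = 1/((273398 - 113435) + 203688) = 1/(159963 + 203688) = 1/363651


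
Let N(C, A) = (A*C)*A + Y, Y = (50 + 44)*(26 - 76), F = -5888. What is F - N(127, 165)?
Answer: -3458763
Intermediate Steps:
Y = -4700 (Y = 94*(-50) = -4700)
N(C, A) = -4700 + C*A² (N(C, A) = (A*C)*A - 4700 = C*A² - 4700 = -4700 + C*A²)
F - N(127, 165) = -5888 - (-4700 + 127*165²) = -5888 - (-4700 + 127*27225) = -5888 - (-4700 + 3457575) = -5888 - 1*3452875 = -5888 - 3452875 = -3458763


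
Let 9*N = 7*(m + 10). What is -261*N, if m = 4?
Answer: -2842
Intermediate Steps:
N = 98/9 (N = (7*(4 + 10))/9 = (7*14)/9 = (1/9)*98 = 98/9 ≈ 10.889)
-261*N = -261*98/9 = -2842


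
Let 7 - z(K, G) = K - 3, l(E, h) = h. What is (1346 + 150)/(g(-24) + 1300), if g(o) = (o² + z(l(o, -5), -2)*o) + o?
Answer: 374/373 ≈ 1.0027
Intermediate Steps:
z(K, G) = 10 - K (z(K, G) = 7 - (K - 3) = 7 - (-3 + K) = 7 + (3 - K) = 10 - K)
g(o) = o² + 16*o (g(o) = (o² + (10 - 1*(-5))*o) + o = (o² + (10 + 5)*o) + o = (o² + 15*o) + o = o² + 16*o)
(1346 + 150)/(g(-24) + 1300) = (1346 + 150)/(-24*(16 - 24) + 1300) = 1496/(-24*(-8) + 1300) = 1496/(192 + 1300) = 1496/1492 = (1/1492)*1496 = 374/373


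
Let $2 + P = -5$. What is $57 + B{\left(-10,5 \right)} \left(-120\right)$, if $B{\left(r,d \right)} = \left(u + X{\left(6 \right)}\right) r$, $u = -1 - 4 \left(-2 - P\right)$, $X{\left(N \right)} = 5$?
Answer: $-19143$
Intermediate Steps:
$P = -7$ ($P = -2 - 5 = -7$)
$u = -21$ ($u = -1 - 4 \left(-2 - -7\right) = -1 - 4 \left(-2 + 7\right) = -1 - 20 = -21$)
$B{\left(r,d \right)} = - 16 r$ ($B{\left(r,d \right)} = \left(-21 + 5\right) r = - 16 r$)
$57 + B{\left(-10,5 \right)} \left(-120\right) = 57 + \left(-16\right) \left(-10\right) \left(-120\right) = 57 + 160 \left(-120\right) = 57 - 19200 = -19143$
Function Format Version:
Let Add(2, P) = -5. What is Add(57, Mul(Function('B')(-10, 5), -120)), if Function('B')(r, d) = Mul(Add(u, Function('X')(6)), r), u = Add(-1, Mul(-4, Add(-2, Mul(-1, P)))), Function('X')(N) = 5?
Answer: -19143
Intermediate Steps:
P = -7 (P = Add(-2, -5) = -7)
u = -21 (u = Add(-1, Mul(-4, Add(-2, Mul(-1, -7)))) = Add(-1, Mul(-4, Add(-2, 7))) = Add(-1, Mul(-4, 5)) = Add(-1, -20) = -21)
Function('B')(r, d) = Mul(-16, r) (Function('B')(r, d) = Mul(Add(-21, 5), r) = Mul(-16, r))
Add(57, Mul(Function('B')(-10, 5), -120)) = Add(57, Mul(Mul(-16, -10), -120)) = Add(57, Mul(160, -120)) = Add(57, -19200) = -19143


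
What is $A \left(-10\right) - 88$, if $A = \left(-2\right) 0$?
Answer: $-88$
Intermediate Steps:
$A = 0$
$A \left(-10\right) - 88 = 0 \left(-10\right) - 88 = 0 - 88 = -88$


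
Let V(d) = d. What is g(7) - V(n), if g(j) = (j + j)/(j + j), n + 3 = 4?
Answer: 0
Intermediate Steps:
n = 1 (n = -3 + 4 = 1)
g(j) = 1 (g(j) = (2*j)/((2*j)) = (2*j)*(1/(2*j)) = 1)
g(7) - V(n) = 1 - 1*1 = 1 - 1 = 0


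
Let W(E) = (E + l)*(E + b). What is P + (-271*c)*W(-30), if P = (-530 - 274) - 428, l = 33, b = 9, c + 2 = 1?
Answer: -18305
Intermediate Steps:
c = -1 (c = -2 + 1 = -1)
P = -1232 (P = -804 - 428 = -1232)
W(E) = (9 + E)*(33 + E) (W(E) = (E + 33)*(E + 9) = (33 + E)*(9 + E) = (9 + E)*(33 + E))
P + (-271*c)*W(-30) = -1232 + (-271*(-1))*(297 + (-30)² + 42*(-30)) = -1232 + 271*(297 + 900 - 1260) = -1232 + 271*(-63) = -1232 - 17073 = -18305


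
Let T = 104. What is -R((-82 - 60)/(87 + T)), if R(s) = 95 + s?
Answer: -18003/191 ≈ -94.257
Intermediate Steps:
-R((-82 - 60)/(87 + T)) = -(95 + (-82 - 60)/(87 + 104)) = -(95 - 142/191) = -1*18003/191 = -18003/191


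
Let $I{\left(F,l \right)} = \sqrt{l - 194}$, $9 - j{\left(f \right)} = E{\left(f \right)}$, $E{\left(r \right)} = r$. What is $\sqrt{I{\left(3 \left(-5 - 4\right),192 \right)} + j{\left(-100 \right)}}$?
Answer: $\sqrt{109 + i \sqrt{2}} \approx 10.441 + 0.06773 i$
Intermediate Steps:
$j{\left(f \right)} = 9 - f$
$I{\left(F,l \right)} = \sqrt{-194 + l}$
$\sqrt{I{\left(3 \left(-5 - 4\right),192 \right)} + j{\left(-100 \right)}} = \sqrt{\sqrt{-194 + 192} + \left(9 - -100\right)} = \sqrt{\sqrt{-2} + \left(9 + 100\right)} = \sqrt{i \sqrt{2} + 109} = \sqrt{109 + i \sqrt{2}}$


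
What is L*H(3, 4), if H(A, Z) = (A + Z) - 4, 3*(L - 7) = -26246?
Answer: -26225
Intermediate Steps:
L = -26225/3 (L = 7 + (⅓)*(-26246) = 7 - 26246/3 = -26225/3 ≈ -8741.7)
H(A, Z) = -4 + A + Z
L*H(3, 4) = -26225*(-4 + 3 + 4)/3 = -26225/3*3 = -26225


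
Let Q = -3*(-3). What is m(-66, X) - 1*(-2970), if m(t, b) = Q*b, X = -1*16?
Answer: 2826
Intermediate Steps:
Q = 9
X = -16
m(t, b) = 9*b
m(-66, X) - 1*(-2970) = 9*(-16) - 1*(-2970) = -144 + 2970 = 2826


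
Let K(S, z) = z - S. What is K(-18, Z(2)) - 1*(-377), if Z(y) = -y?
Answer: 393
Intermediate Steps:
K(-18, Z(2)) - 1*(-377) = (-1*2 - 1*(-18)) - 1*(-377) = (-2 + 18) + 377 = 16 + 377 = 393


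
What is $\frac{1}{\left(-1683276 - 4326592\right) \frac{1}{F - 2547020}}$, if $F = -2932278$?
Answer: $\frac{2739649}{3004934} \approx 0.91172$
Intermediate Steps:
$\frac{1}{\left(-1683276 - 4326592\right) \frac{1}{F - 2547020}} = \frac{1}{\left(-1683276 - 4326592\right) \frac{1}{-2932278 - 2547020}} = \frac{1}{\left(-6009868\right) \frac{1}{-5479298}} = \frac{1}{\left(-6009868\right) \left(- \frac{1}{5479298}\right)} = \frac{1}{\frac{3004934}{2739649}} = \frac{2739649}{3004934}$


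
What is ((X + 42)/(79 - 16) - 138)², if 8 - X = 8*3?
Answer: 75134224/3969 ≈ 18930.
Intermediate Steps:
X = -16 (X = 8 - 8*3 = 8 - 1*24 = 8 - 24 = -16)
((X + 42)/(79 - 16) - 138)² = ((-16 + 42)/(79 - 16) - 138)² = (26/63 - 138)² = (-8668/63)² = 75134224/3969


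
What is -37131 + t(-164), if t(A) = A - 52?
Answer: -37347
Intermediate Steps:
t(A) = -52 + A
-37131 + t(-164) = -37131 + (-52 - 164) = -37131 - 216 = -37347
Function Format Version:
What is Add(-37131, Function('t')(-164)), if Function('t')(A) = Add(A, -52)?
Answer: -37347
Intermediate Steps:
Function('t')(A) = Add(-52, A)
Add(-37131, Function('t')(-164)) = Add(-37131, Add(-52, -164)) = Add(-37131, -216) = -37347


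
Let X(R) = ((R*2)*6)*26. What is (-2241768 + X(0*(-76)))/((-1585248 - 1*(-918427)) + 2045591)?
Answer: -373628/229795 ≈ -1.6259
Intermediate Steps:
X(R) = 312*R (X(R) = ((2*R)*6)*26 = (12*R)*26 = 312*R)
(-2241768 + X(0*(-76)))/((-1585248 - 1*(-918427)) + 2045591) = (-2241768 + 312*(0*(-76)))/((-1585248 - 1*(-918427)) + 2045591) = (-2241768 + 312*0)/((-1585248 + 918427) + 2045591) = (-2241768 + 0)/(-666821 + 2045591) = -2241768/1378770 = -2241768*1/1378770 = -373628/229795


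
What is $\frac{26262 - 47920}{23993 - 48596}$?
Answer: $\frac{21658}{24603} \approx 0.8803$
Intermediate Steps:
$\frac{26262 - 47920}{23993 - 48596} = - \frac{21658}{-24603} = \left(-21658\right) \left(- \frac{1}{24603}\right) = \frac{21658}{24603}$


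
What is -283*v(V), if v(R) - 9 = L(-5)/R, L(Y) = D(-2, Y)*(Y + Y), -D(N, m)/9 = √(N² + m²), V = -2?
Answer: -2547 + 12735*√29 ≈ 66033.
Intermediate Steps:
D(N, m) = -9*√(N² + m²)
L(Y) = -18*Y*√(4 + Y²) (L(Y) = (-9*√((-2)² + Y²))*(Y + Y) = (-9*√(4 + Y²))*(2*Y) = -18*Y*√(4 + Y²))
v(R) = 9 + 90*√29/R (v(R) = 9 + (-18*(-5)*√(4 + (-5)²))/R = 9 + (-18*(-5)*√(4 + 25))/R = 9 + (-18*(-5)*√29)/R = 9 + (90*√29)/R = 9 + 90*√29/R)
-283*v(V) = -283*(9 + 90*√29/(-2)) = -283*(9 + 90*√29*(-½)) = -283*(9 - 45*√29) = -2547 + 12735*√29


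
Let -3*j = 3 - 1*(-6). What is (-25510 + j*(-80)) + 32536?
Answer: 7266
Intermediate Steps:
j = -3 (j = -(3 - 1*(-6))/3 = -(3 + 6)/3 = -⅓*9 = -3)
(-25510 + j*(-80)) + 32536 = (-25510 - 3*(-80)) + 32536 = (-25510 + 240) + 32536 = -25270 + 32536 = 7266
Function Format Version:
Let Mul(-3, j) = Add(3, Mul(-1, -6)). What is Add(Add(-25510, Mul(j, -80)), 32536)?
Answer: 7266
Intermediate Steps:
j = -3 (j = Mul(Rational(-1, 3), Add(3, Mul(-1, -6))) = Mul(Rational(-1, 3), Add(3, 6)) = Mul(Rational(-1, 3), 9) = -3)
Add(Add(-25510, Mul(j, -80)), 32536) = Add(Add(-25510, Mul(-3, -80)), 32536) = Add(Add(-25510, 240), 32536) = Add(-25270, 32536) = 7266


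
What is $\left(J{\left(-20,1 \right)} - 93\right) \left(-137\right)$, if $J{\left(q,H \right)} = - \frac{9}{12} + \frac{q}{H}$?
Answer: $\frac{62335}{4} \approx 15584.0$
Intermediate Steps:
$J{\left(q,H \right)} = - \frac{3}{4} + \frac{q}{H}$ ($J{\left(q,H \right)} = \left(-9\right) \frac{1}{12} + \frac{q}{H} = - \frac{3}{4} + \frac{q}{H}$)
$\left(J{\left(-20,1 \right)} - 93\right) \left(-137\right) = \left(\left(- \frac{3}{4} - \frac{20}{1}\right) - 93\right) \left(-137\right) = \left(\left(- \frac{3}{4} - 20\right) - 93\right) \left(-137\right) = \left(- \frac{83}{4} - 93\right) \left(-137\right) = \left(- \frac{455}{4}\right) \left(-137\right) = \frac{62335}{4}$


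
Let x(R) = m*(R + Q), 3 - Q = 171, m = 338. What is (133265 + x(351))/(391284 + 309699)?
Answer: 195119/700983 ≈ 0.27835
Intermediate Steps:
Q = -168 (Q = 3 - 1*171 = 3 - 171 = -168)
x(R) = -56784 + 338*R (x(R) = 338*(R - 168) = 338*(-168 + R) = -56784 + 338*R)
(133265 + x(351))/(391284 + 309699) = (133265 + (-56784 + 338*351))/(391284 + 309699) = (133265 + (-56784 + 118638))/700983 = (133265 + 61854)*(1/700983) = 195119*(1/700983) = 195119/700983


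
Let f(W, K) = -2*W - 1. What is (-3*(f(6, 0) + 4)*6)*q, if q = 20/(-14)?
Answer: -1620/7 ≈ -231.43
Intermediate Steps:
f(W, K) = -1 - 2*W
q = -10/7 (q = 20*(-1/14) = -10/7 ≈ -1.4286)
(-3*(f(6, 0) + 4)*6)*q = -3*((-1 - 2*6) + 4)*6*(-10/7) = -3*((-1 - 12) + 4)*6*(-10/7) = -3*(-13 + 4)*6*(-10/7) = -(-27)*6*(-10/7) = -3*(-54)*(-10/7) = 162*(-10/7) = -1620/7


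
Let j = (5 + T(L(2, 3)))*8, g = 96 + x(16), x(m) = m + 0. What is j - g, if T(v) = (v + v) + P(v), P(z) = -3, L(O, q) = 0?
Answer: -96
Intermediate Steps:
x(m) = m
T(v) = -3 + 2*v (T(v) = (v + v) - 3 = 2*v - 3 = -3 + 2*v)
g = 112 (g = 96 + 16 = 112)
j = 16 (j = (5 + (-3 + 2*0))*8 = (5 + (-3 + 0))*8 = (5 - 3)*8 = 2*8 = 16)
j - g = 16 - 1*112 = 16 - 112 = -96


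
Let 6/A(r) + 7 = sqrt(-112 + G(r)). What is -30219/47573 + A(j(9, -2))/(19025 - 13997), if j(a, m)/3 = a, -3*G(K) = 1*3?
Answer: -4102743575/6458320188 - I*sqrt(113)/135756 ≈ -0.63526 - 7.8303e-5*I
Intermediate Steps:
G(K) = -1 (G(K) = -3/3 = -1/3*3 = -1)
j(a, m) = 3*a
A(r) = 6/(-7 + I*sqrt(113)) (A(r) = 6/(-7 + sqrt(-112 - 1)) = 6/(-7 + sqrt(-113)) = 6/(-7 + I*sqrt(113)))
-30219/47573 + A(j(9, -2))/(19025 - 13997) = -30219/47573 + (-7/27 - I*sqrt(113)/27)/(19025 - 13997) = -30219*1/47573 + (-7/27 - I*sqrt(113)/27)/5028 = -30219/47573 + (-7/27 - I*sqrt(113)/27)*(1/5028) = -30219/47573 + (-7/135756 - I*sqrt(113)/135756) = -4102743575/6458320188 - I*sqrt(113)/135756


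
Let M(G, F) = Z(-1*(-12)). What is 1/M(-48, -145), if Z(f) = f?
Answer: 1/12 ≈ 0.083333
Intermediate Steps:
M(G, F) = 12 (M(G, F) = -1*(-12) = 12)
1/M(-48, -145) = 1/12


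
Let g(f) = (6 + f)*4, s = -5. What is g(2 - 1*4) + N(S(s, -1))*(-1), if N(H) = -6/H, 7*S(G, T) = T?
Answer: -26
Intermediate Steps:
S(G, T) = T/7
g(f) = 24 + 4*f
g(2 - 1*4) + N(S(s, -1))*(-1) = (24 + 4*(2 - 1*4)) - 6/((⅐)*(-1))*(-1) = (24 + 4*(2 - 4)) - 6/(-⅐)*(-1) = (24 + 4*(-2)) - 6*(-7)*(-1) = (24 - 8) + 42*(-1) = 16 - 42 = -26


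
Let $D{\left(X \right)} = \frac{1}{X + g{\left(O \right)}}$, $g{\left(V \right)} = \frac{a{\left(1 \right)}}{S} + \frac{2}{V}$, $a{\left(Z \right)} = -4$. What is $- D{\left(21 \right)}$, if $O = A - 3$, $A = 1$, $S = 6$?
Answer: $- \frac{3}{58} \approx -0.051724$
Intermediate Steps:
$O = -2$ ($O = 1 - 3 = -2$)
$g{\left(V \right)} = - \frac{2}{3} + \frac{2}{V}$ ($g{\left(V \right)} = - \frac{4}{6} + \frac{2}{V} = \left(-4\right) \frac{1}{6} + \frac{2}{V} = - \frac{2}{3} + \frac{2}{V}$)
$D{\left(X \right)} = \frac{1}{- \frac{5}{3} + X}$ ($D{\left(X \right)} = \frac{1}{X + \left(- \frac{2}{3} + \frac{2}{-2}\right)} = \frac{1}{X + \left(- \frac{2}{3} + 2 \left(- \frac{1}{2}\right)\right)} = \frac{1}{X - \frac{5}{3}} = \frac{1}{- \frac{5}{3} + X}$)
$- D{\left(21 \right)} = - \frac{3}{-5 + 3 \cdot 21} = - \frac{3}{-5 + 63} = - \frac{3}{58}$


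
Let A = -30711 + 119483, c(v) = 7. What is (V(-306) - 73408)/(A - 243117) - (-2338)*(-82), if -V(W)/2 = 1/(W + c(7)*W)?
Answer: -36218567117089/188918280 ≈ -1.9172e+5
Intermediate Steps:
A = 88772
V(W) = -1/(4*W) (V(W) = -2/(W + 7*W) = -2*1/(8*W) = -1/(4*W))
(V(-306) - 73408)/(A - 243117) - (-2338)*(-82) = (-¼/(-306) - 73408)/(88772 - 243117) - (-2338)*(-82) = (-¼*(-1/306) - 73408)/(-154345) - 1*191716 = (1/1224 - 73408)*(-1/154345) - 191716 = -89851391/1224*(-1/154345) - 191716 = 89851391/188918280 - 191716 = -36218567117089/188918280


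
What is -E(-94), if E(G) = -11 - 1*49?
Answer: 60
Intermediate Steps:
E(G) = -60 (E(G) = -11 - 49 = -60)
-E(-94) = -1*(-60) = 60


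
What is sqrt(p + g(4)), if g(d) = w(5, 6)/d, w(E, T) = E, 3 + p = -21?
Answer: I*sqrt(91)/2 ≈ 4.7697*I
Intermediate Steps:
p = -24 (p = -3 - 21 = -24)
g(d) = 5/d
sqrt(p + g(4)) = sqrt(-24 + 5/4) = sqrt(-91/4) = I*sqrt(91)/2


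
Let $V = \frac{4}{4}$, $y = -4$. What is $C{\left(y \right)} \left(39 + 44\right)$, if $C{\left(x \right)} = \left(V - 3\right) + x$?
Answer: $-498$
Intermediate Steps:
$V = 1$ ($V = 4 \cdot \frac{1}{4} = 1$)
$C{\left(x \right)} = -2 + x$ ($C{\left(x \right)} = \left(1 - 3\right) + x = -2 + x$)
$C{\left(y \right)} \left(39 + 44\right) = \left(-2 - 4\right) \left(39 + 44\right) = \left(-6\right) 83 = -498$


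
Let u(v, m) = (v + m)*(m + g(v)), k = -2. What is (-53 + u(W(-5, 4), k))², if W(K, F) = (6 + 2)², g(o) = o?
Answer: 14371681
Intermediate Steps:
W(K, F) = 64 (W(K, F) = 8² = 64)
u(v, m) = (m + v)² (u(v, m) = (v + m)*(m + v) = (m + v)*(m + v) = (m + v)²)
(-53 + u(W(-5, 4), k))² = (-53 + ((-2)² + 64² + 2*(-2)*64))² = (-53 + (4 + 4096 - 256))² = (-53 + 3844)² = 3791² = 14371681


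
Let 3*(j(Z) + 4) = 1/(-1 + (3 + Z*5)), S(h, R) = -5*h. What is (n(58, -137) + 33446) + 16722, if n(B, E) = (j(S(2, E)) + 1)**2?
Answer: 1040471137/20736 ≈ 50177.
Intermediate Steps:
j(Z) = -4 + 1/(3*(2 + 5*Z)) (j(Z) = -4 + 1/(3*(-1 + (3 + Z*5))) = -4 + 1/(3*(-1 + (3 + 5*Z))) = -4 + 1/(3*(2 + 5*Z)))
n(B, E) = 187489/20736 (n(B, E) = ((-23 - (-300)*2)/(3*(2 + 5*(-5*2))) + 1)**2 = ((-23 - 60*(-10))/(3*(2 + 5*(-10))) + 1)**2 = ((-23 + 600)/(3*(2 - 50)) + 1)**2 = ((1/3)*577/(-48) + 1)**2 = ((1/3)*(-1/48)*577 + 1)**2 = (-577/144 + 1)**2 = (-433/144)**2 = 187489/20736)
(n(58, -137) + 33446) + 16722 = (187489/20736 + 33446) + 16722 = 693723745/20736 + 16722 = 1040471137/20736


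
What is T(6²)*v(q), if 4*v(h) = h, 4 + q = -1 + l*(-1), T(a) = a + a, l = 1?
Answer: -108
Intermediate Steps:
T(a) = 2*a
q = -6 (q = -4 + (-1 + 1*(-1)) = -4 + (-1 - 1) = -4 - 2 = -6)
v(h) = h/4
T(6²)*v(q) = (2*6²)*((¼)*(-6)) = (2*36)*(-3/2) = 72*(-3/2) = -108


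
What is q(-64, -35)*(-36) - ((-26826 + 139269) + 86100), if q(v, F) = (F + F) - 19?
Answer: -195339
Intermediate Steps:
q(v, F) = -19 + 2*F (q(v, F) = 2*F - 19 = -19 + 2*F)
q(-64, -35)*(-36) - ((-26826 + 139269) + 86100) = (-19 + 2*(-35))*(-36) - ((-26826 + 139269) + 86100) = (-19 - 70)*(-36) - (112443 + 86100) = -89*(-36) - 1*198543 = 3204 - 198543 = -195339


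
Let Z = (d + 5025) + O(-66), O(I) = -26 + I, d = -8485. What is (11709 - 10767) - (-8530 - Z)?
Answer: 5920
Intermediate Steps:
Z = -3552 (Z = (-8485 + 5025) + (-26 - 66) = -3460 - 92 = -3552)
(11709 - 10767) - (-8530 - Z) = (11709 - 10767) - (-8530 - 1*(-3552)) = 942 - (-8530 + 3552) = 942 - 1*(-4978) = 942 + 4978 = 5920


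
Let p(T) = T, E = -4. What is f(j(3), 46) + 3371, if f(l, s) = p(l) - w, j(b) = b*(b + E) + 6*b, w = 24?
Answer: 3362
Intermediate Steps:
j(b) = 6*b + b*(-4 + b) (j(b) = b*(b - 4) + 6*b = b*(-4 + b) + 6*b = 6*b + b*(-4 + b))
f(l, s) = -24 + l (f(l, s) = l - 1*24 = l - 24 = -24 + l)
f(j(3), 46) + 3371 = (-24 + 3*(2 + 3)) + 3371 = (-24 + 3*5) + 3371 = (-24 + 15) + 3371 = -9 + 3371 = 3362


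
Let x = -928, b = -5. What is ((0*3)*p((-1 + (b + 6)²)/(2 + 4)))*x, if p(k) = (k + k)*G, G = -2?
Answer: 0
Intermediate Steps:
p(k) = -4*k (p(k) = (k + k)*(-2) = (2*k)*(-2) = -4*k)
((0*3)*p((-1 + (b + 6)²)/(2 + 4)))*x = ((0*3)*(-4*(-1 + (-5 + 6)²)/(2 + 4)))*(-928) = (0*(-4*(-1 + 1²)/6))*(-928) = (0*(-4*(-1 + 1)/6))*(-928) = (0*(-0/6))*(-928) = (0*(-4*0))*(-928) = (0*0)*(-928) = 0*(-928) = 0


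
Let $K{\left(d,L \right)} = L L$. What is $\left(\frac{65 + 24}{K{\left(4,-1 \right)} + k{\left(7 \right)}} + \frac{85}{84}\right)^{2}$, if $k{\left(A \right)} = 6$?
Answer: $\frac{1329409}{7056} \approx 188.41$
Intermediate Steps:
$K{\left(d,L \right)} = L^{2}$
$\left(\frac{65 + 24}{K{\left(4,-1 \right)} + k{\left(7 \right)}} + \frac{85}{84}\right)^{2} = \left(\frac{65 + 24}{\left(-1\right)^{2} + 6} + \frac{85}{84}\right)^{2} = \left(\frac{89}{1 + 6} + 85 \cdot \frac{1}{84}\right)^{2} = \left(\frac{89}{7} + \frac{85}{84}\right)^{2} = \left(\frac{1153}{84}\right)^{2} = \frac{1329409}{7056}$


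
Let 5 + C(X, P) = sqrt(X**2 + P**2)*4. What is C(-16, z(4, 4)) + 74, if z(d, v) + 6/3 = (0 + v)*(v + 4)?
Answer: 205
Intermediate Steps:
z(d, v) = -2 + v*(4 + v) (z(d, v) = -2 + (0 + v)*(v + 4) = -2 + v*(4 + v))
C(X, P) = -5 + 4*sqrt(P**2 + X**2) (C(X, P) = -5 + sqrt(X**2 + P**2)*4 = -5 + sqrt(P**2 + X**2)*4 = -5 + 4*sqrt(P**2 + X**2))
C(-16, z(4, 4)) + 74 = (-5 + 4*sqrt((-2 + 4**2 + 4*4)**2 + (-16)**2)) + 74 = (-5 + 4*sqrt((-2 + 16 + 16)**2 + 256)) + 74 = (-5 + 4*sqrt(30**2 + 256)) + 74 = (-5 + 4*sqrt(900 + 256)) + 74 = (-5 + 4*sqrt(1156)) + 74 = (-5 + 4*34) + 74 = (-5 + 136) + 74 = 131 + 74 = 205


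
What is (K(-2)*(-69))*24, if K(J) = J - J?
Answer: 0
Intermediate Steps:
K(J) = 0
(K(-2)*(-69))*24 = (0*(-69))*24 = 0*24 = 0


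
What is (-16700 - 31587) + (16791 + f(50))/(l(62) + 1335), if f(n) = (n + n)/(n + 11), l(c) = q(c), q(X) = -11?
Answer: -3898826917/80764 ≈ -48274.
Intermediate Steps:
l(c) = -11
f(n) = 2*n/(11 + n) (f(n) = (2*n)/(11 + n) = 2*n/(11 + n))
(-16700 - 31587) + (16791 + f(50))/(l(62) + 1335) = (-16700 - 31587) + (16791 + 2*50/(11 + 50))/(-11 + 1335) = -48287 + (16791 + 2*50/61)/1324 = -48287 + (16791 + 2*50*(1/61))*(1/1324) = -48287 + (16791 + 100/61)*(1/1324) = -48287 + (1024351/61)*(1/1324) = -48287 + 1024351/80764 = -3898826917/80764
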